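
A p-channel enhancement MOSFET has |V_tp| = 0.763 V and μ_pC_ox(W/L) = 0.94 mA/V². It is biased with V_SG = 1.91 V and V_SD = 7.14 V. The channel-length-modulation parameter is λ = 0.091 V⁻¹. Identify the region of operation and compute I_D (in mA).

Saturation; I_D = 1.02 mA

V_ov = V_SG − |V_tp| = 1.91 − 0.763 = 1.15 V.
Since V_SD = 7.14 V ≥ V_ov = 1.15 V, the device is in saturation.
I_D = ½ k_p V_ov² (1 + λ V_SD) = 0.5 × 0.94 × 1.15² × (1 + 0.091 × 7.14) = 1.02 mA.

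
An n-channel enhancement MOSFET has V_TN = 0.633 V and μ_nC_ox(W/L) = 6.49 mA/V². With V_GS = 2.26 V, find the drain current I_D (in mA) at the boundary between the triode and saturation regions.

I_D = 8.59 mA

At the boundary V_DS = V_ov = V_GS − V_TN = 2.26 − 0.633 = 1.63 V.
I_D = ½ k_n V_ov² = 0.5 × 6.49 × 1.63² = 8.59 mA.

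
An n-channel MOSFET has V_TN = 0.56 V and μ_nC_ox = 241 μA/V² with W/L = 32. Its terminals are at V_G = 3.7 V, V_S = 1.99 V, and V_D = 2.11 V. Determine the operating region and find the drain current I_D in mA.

Triode; I_D = 1.01 mA

V_GS = V_G − V_S = 3.7 − 1.99 = 1.71 V; V_DS = V_D − V_S = 2.11 − 1.99 = 0.12 V.
k_n = μ_nC_ox · (W/L) = 7.712 mA/V².
V_ov = V_GS − V_TN = 1.71 − 0.56 = 1.15 V.
Since V_DS = 0.12 V < V_ov = 1.15 V, the device is in the triode region.
I_D = k_n [V_ov · V_DS − ½ V_DS²] = 7.712 × [1.15 × 0.12 − 0.5 × 0.12²] = 1.01 mA.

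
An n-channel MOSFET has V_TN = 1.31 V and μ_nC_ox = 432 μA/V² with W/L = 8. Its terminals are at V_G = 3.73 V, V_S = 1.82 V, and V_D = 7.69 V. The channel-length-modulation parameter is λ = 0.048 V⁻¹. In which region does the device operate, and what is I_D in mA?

V_GS = V_G − V_S = 3.73 − 1.82 = 1.91 V; V_DS = V_D − V_S = 7.69 − 1.82 = 5.87 V.
k_n = μ_nC_ox · (W/L) = 3.456 mA/V².
V_ov = V_GS − V_TN = 1.91 − 1.31 = 0.6 V.
Since V_DS = 5.87 V ≥ V_ov = 0.6 V, the device is in saturation.
I_D = ½ k_n V_ov² (1 + λ V_DS) = 0.5 × 3.456 × 0.6² × (1 + 0.048 × 5.87) = 0.797 mA.

Saturation; I_D = 0.797 mA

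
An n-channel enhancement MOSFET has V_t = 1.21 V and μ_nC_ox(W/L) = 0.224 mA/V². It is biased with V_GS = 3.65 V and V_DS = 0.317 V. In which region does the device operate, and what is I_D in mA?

Triode; I_D = 0.162 mA

V_ov = V_GS − V_t = 3.65 − 1.21 = 2.44 V.
Since V_DS = 0.317 V < V_ov = 2.44 V, the device is in the triode region.
I_D = k_n [V_ov · V_DS − ½ V_DS²] = 0.224 × [2.44 × 0.317 − 0.5 × 0.317²] = 0.162 mA.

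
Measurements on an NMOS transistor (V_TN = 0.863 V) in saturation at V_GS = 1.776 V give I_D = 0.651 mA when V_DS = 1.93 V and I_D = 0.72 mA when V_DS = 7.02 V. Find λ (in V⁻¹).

With V_GS fixed, I_D ∝ (1 + λ V_DS) in saturation, so I_D2/I_D1 = (1 + λ V_DS2)/(1 + λ V_DS1).
0.72/0.651 = 1.106 = (1 + 7.02 λ)/(1 + 1.93 λ).
Solving: λ (I_D1 V_DS2 − I_D2 V_DS1) = I_D2 − I_D1, so λ = (0.72 − 0.651) / (0.651 × 7.02 − 0.72 × 1.93) = 0.069 / 3.18 = 0.0217 V⁻¹.

λ = 0.0217 V⁻¹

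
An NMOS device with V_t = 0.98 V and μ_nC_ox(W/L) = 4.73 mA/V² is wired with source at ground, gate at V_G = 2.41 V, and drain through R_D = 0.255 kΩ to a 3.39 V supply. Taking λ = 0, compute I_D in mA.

V_GS = V_G = 2.41 V, so V_ov = 2.41 − 0.98 = 1.43 V.
Assume saturation: I_D = ½ k_n V_ov² = 0.5 × 4.73 × 1.43² = 4.84 mA, giving V_DS = V_DD − I_D R_D = 3.39 − 4.84 × 0.255 = 2.16 V.
V_DS = 2.16 V ≥ V_ov = 1.43 V, confirming saturation.

I_D = 4.84 mA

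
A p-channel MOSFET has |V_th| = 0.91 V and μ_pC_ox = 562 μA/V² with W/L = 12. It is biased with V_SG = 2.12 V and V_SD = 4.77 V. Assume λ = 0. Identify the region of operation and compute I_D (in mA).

k_p = μ_pC_ox · (W/L) = 6.744 mA/V².
V_ov = V_SG − |V_th| = 2.12 − 0.91 = 1.21 V.
Since V_SD = 4.77 V ≥ V_ov = 1.21 V, the device is in saturation.
I_D = ½ k_p V_ov² = 0.5 × 6.744 × 1.21² = 4.94 mA.

Saturation; I_D = 4.94 mA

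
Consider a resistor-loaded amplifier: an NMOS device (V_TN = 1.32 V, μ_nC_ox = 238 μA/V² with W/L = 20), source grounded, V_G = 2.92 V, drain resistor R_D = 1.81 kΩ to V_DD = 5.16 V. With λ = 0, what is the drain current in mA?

V_GS = V_G = 2.92 V, so V_ov = 2.92 − 1.32 = 1.6 V.
k_n = μ_nC_ox · (W/L) = 4.76 mA/V².
Assume saturation: I_D = ½ k_n V_ov² = 0.5 × 4.76 × 1.6² = 6.09 mA, giving V_DS = V_DD − I_D R_D = 5.16 − 6.09 × 1.81 = -5.87 V.
But -5.87 V < V_ov = 1.6 V, so the device is actually in triode.
In triode I_D = k_n[V_ov V_DS − ½ V_DS²] and I_D = (V_DD − V_DS)/R_D. Equating: 4.31 V_DS² − 14.78 V_DS + 5.16 = 0, giving V_DS = 0.394 V (the root below V_ov).
I_D = (5.16 − 0.394) / 1.81 = 2.63 mA.

I_D = 2.63 mA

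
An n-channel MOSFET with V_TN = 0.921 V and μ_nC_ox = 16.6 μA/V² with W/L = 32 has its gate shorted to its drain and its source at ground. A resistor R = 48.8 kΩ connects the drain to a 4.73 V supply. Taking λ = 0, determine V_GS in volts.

With gate tied to drain, V_GS = V_DS ≥ V_GS − V_TN, so the device is in saturation.
k_n = μ_nC_ox · (W/L) = 0.5312 mA/V².
KCL at the drain: ½ k_n (V_GS − V_TN)² = (V_DD − V_GS)/R.
Let x = V_GS − 0.921. Then 13 x² + x − 3.809 = 0, giving x = 0.505 V (positive root), so V_GS = 1.43 V.
I_D = (V_DD − V_GS)/R = (4.73 − 1.43) / 48.8 = 0.0677 mA.

V_GS = 1.43 V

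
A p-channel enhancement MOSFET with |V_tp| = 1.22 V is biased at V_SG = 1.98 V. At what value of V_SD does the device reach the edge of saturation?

V_SD,sat = 0.760 V

The boundary between triode and saturation is V_SD = V_SG − |V_tp| = V_ov.
V_ov = 1.98 − 1.22 = 0.76 V.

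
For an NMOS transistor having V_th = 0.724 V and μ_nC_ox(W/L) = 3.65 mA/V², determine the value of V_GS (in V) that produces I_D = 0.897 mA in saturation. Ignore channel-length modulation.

V_GS = 1.43 V

In saturation I_D = ½ k_n (V_GS − V_th)², so V_GS − V_th = √(2 I_D / k_n) = √(2 × 0.897 / 3.65) = 0.701 V.
V_GS = 0.724 + 0.701 = 1.43 V.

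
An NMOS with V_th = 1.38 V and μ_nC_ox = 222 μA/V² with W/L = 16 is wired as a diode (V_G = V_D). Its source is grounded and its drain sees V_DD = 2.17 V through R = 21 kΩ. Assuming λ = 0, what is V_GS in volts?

With gate tied to drain, V_GS = V_DS ≥ V_GS − V_th, so the device is in saturation.
k_n = μ_nC_ox · (W/L) = 3.552 mA/V².
KCL at the drain: ½ k_n (V_GS − V_th)² = (V_DD − V_GS)/R.
Let x = V_GS − 1.38. Then 37.3 x² + x − 0.79 = 0, giving x = 0.133 V (positive root), so V_GS = 1.51 V.
I_D = (V_DD − V_GS)/R = (2.17 − 1.51) / 21 = 0.0313 mA.

V_GS = 1.51 V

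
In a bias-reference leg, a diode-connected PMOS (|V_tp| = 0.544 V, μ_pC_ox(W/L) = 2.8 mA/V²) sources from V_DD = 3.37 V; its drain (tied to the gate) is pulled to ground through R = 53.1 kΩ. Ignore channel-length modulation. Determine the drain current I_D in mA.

With gate tied to drain, V_SG = V_SD ≥ V_SG − |V_tp|, so the device is in saturation.
KCL at the drain: ½ k_p (V_SG − |V_tp|)² = (V_DD − V_SG)/R.
Let x = V_SG − 0.544. Then 74.3 x² + x − 2.826 = 0, giving x = 0.188 V (positive root), so V_SG = 0.732 V.
I_D = (V_DD − V_SG)/R = (3.37 − 0.732) / 53.1 = 0.0497 mA.

I_D = 0.0497 mA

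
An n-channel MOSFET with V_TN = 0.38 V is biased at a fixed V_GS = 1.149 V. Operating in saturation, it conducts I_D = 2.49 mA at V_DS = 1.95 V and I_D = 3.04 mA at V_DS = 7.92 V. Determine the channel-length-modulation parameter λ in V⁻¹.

λ = 0.0399 V⁻¹

With V_GS fixed, I_D ∝ (1 + λ V_DS) in saturation, so I_D2/I_D1 = (1 + λ V_DS2)/(1 + λ V_DS1).
3.04/2.49 = 1.221 = (1 + 7.92 λ)/(1 + 1.95 λ).
Solving: λ (I_D1 V_DS2 − I_D2 V_DS1) = I_D2 − I_D1, so λ = (3.04 − 2.49) / (2.49 × 7.92 − 3.04 × 1.95) = 0.55 / 13.8 = 0.0399 V⁻¹.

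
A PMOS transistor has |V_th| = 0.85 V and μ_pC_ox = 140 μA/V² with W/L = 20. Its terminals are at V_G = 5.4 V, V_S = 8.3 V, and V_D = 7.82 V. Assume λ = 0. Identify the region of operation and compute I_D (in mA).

Triode; I_D = 2.43 mA

V_SG = V_S − V_G = 8.3 − 5.4 = 2.9 V; V_SD = V_S − V_D = 8.3 − 7.82 = 0.48 V.
k_p = μ_pC_ox · (W/L) = 2.8 mA/V².
V_ov = V_SG − |V_th| = 2.9 − 0.85 = 2.05 V.
Since V_SD = 0.48 V < V_ov = 2.05 V, the device is in the triode region.
I_D = k_p [V_ov · V_SD − ½ V_SD²] = 2.8 × [2.05 × 0.48 − 0.5 × 0.48²] = 2.43 mA.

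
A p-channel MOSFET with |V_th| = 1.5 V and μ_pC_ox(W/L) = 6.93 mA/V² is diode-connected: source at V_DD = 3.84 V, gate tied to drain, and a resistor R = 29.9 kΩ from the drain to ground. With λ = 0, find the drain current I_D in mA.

With gate tied to drain, V_SG = V_SD ≥ V_SG − |V_th|, so the device is in saturation.
KCL at the drain: ½ k_p (V_SG − |V_th|)² = (V_DD − V_SG)/R.
Let x = V_SG − 1.5. Then 104 x² + x − 2.34 = 0, giving x = 0.146 V (positive root), so V_SG = 1.65 V.
I_D = (V_DD − V_SG)/R = (3.84 − 1.65) / 29.9 = 0.0734 mA.

I_D = 0.0734 mA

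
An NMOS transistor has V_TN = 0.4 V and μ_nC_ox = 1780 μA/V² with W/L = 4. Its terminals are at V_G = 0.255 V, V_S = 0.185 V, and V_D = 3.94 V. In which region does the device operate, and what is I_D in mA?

Cutoff; I_D = 0 mA

V_GS = V_G − V_S = 0.255 − 0.185 = 0.07 V; V_DS = V_D − V_S = 3.94 − 0.185 = 3.75 V.
V_GS = 0.07 V < V_TN = 0.4 V, so the transistor is in cutoff.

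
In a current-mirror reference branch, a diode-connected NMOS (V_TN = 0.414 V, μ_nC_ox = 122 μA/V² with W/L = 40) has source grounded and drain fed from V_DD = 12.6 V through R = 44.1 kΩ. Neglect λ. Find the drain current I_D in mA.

I_D = 0.269 mA

With gate tied to drain, V_GS = V_DS ≥ V_GS − V_TN, so the device is in saturation.
k_n = μ_nC_ox · (W/L) = 4.88 mA/V².
KCL at the drain: ½ k_n (V_GS − V_TN)² = (V_DD − V_GS)/R.
Let x = V_GS − 0.414. Then 108 x² + x − 12.19 = 0, giving x = 0.332 V (positive root), so V_GS = 0.746 V.
I_D = (V_DD − V_GS)/R = (12.6 − 0.746) / 44.1 = 0.269 mA.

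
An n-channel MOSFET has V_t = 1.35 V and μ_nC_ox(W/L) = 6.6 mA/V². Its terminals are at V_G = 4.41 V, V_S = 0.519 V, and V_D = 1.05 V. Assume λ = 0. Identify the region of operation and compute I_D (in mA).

Triode; I_D = 7.97 mA

V_GS = V_G − V_S = 4.41 − 0.519 = 3.89 V; V_DS = V_D − V_S = 1.05 − 0.519 = 0.531 V.
V_ov = V_GS − V_t = 3.89 − 1.35 = 2.54 V.
Since V_DS = 0.531 V < V_ov = 2.54 V, the device is in the triode region.
I_D = k_n [V_ov · V_DS − ½ V_DS²] = 6.6 × [2.54 × 0.531 − 0.5 × 0.531²] = 7.97 mA.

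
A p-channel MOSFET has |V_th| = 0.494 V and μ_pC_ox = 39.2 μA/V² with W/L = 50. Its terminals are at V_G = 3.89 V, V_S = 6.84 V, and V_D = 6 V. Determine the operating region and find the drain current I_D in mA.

Triode; I_D = 3.35 mA

V_SG = V_S − V_G = 6.84 − 3.89 = 2.95 V; V_SD = V_S − V_D = 6.84 − 6 = 0.84 V.
k_p = μ_pC_ox · (W/L) = 1.96 mA/V².
V_ov = V_SG − |V_th| = 2.95 − 0.494 = 2.46 V.
Since V_SD = 0.84 V < V_ov = 2.46 V, the device is in the triode region.
I_D = k_p [V_ov · V_SD − ½ V_SD²] = 1.96 × [2.46 × 0.84 − 0.5 × 0.84²] = 3.35 mA.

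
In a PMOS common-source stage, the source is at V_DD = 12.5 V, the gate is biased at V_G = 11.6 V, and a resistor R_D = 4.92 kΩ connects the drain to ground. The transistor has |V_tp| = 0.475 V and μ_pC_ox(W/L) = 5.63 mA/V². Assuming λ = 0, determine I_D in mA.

I_D = 0.508 mA

V_SG = V_DD − V_G = 12.5 − 11.6 = 0.9 V, so V_ov = 0.9 − 0.475 = 0.425 V.
Assume saturation: I_D = ½ k_p V_ov² = 0.5 × 5.63 × 0.425² = 0.508 mA, giving V_SD = V_DD − I_D R_D = 12.5 − 0.508 × 4.92 = 10 V.
V_SD = 10 V ≥ V_ov = 0.425 V, confirming saturation.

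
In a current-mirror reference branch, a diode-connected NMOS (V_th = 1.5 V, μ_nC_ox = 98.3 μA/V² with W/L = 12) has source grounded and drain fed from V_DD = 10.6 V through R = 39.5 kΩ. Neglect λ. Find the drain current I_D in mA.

With gate tied to drain, V_GS = V_DS ≥ V_GS − V_th, so the device is in saturation.
k_n = μ_nC_ox · (W/L) = 1.18 mA/V².
KCL at the drain: ½ k_n (V_GS − V_th)² = (V_DD − V_GS)/R.
Let x = V_GS − 1.5. Then 23.3 x² + x − 9.1 = 0, giving x = 0.604 V (positive root), so V_GS = 2.1 V.
I_D = (V_DD − V_GS)/R = (10.6 − 2.1) / 39.5 = 0.215 mA.

I_D = 0.215 mA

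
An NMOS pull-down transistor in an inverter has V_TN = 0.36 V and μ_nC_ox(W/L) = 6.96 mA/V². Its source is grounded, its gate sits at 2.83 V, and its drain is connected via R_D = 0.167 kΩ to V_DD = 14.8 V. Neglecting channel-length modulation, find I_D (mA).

V_GS = V_G = 2.83 V, so V_ov = 2.83 − 0.36 = 2.47 V.
Assume saturation: I_D = ½ k_n V_ov² = 0.5 × 6.96 × 2.47² = 21.2 mA, giving V_DS = V_DD − I_D R_D = 14.8 − 21.2 × 0.167 = 11.3 V.
V_DS = 11.3 V ≥ V_ov = 2.47 V, confirming saturation.

I_D = 21.2 mA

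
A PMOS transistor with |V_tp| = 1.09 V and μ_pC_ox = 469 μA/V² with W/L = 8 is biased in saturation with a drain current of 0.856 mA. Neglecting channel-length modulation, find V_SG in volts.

V_SG = 1.77 V

k_p = μ_pC_ox · (W/L) = 3.752 mA/V².
In saturation I_D = ½ k_p (V_SG − |V_tp|)², so V_SG − |V_tp| = √(2 I_D / k_p) = √(2 × 0.856 / 3.752) = 0.675 V.
V_SG = 1.09 + 0.675 = 1.77 V.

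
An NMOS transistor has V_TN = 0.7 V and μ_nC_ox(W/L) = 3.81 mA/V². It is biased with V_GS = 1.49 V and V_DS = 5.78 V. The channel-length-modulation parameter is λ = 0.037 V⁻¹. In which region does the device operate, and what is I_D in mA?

V_ov = V_GS − V_TN = 1.49 − 0.7 = 0.79 V.
Since V_DS = 5.78 V ≥ V_ov = 0.79 V, the device is in saturation.
I_D = ½ k_n V_ov² (1 + λ V_DS) = 0.5 × 3.81 × 0.79² × (1 + 0.037 × 5.78) = 1.44 mA.

Saturation; I_D = 1.44 mA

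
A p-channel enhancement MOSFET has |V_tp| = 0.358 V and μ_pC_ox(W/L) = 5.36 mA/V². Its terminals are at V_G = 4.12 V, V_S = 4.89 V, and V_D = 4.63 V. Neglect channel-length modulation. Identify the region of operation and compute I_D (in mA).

Triode; I_D = 0.393 mA

V_SG = V_S − V_G = 4.89 − 4.12 = 0.77 V; V_SD = V_S − V_D = 4.89 − 4.63 = 0.26 V.
V_ov = V_SG − |V_tp| = 0.77 − 0.358 = 0.412 V.
Since V_SD = 0.26 V < V_ov = 0.412 V, the device is in the triode region.
I_D = k_p [V_ov · V_SD − ½ V_SD²] = 5.36 × [0.412 × 0.26 − 0.5 × 0.26²] = 0.393 mA.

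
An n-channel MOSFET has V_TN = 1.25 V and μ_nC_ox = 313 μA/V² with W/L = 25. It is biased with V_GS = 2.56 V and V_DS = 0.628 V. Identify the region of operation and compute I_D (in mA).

k_n = μ_nC_ox · (W/L) = 7.825 mA/V².
V_ov = V_GS − V_TN = 2.56 − 1.25 = 1.31 V.
Since V_DS = 0.628 V < V_ov = 1.31 V, the device is in the triode region.
I_D = k_n [V_ov · V_DS − ½ V_DS²] = 7.825 × [1.31 × 0.628 − 0.5 × 0.628²] = 4.89 mA.

Triode; I_D = 4.89 mA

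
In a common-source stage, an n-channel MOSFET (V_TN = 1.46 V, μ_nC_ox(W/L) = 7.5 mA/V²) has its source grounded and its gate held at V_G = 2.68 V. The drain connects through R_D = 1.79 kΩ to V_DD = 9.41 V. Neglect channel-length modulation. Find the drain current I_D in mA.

V_GS = V_G = 2.68 V, so V_ov = 2.68 − 1.46 = 1.22 V.
Assume saturation: I_D = ½ k_n V_ov² = 0.5 × 7.5 × 1.22² = 5.58 mA, giving V_DS = V_DD − I_D R_D = 9.41 − 5.58 × 1.79 = -0.581 V.
But -0.581 V < V_ov = 1.22 V, so the device is actually in triode.
In triode I_D = k_n[V_ov V_DS − ½ V_DS²] and I_D = (V_DD − V_DS)/R_D. Equating: 6.71 V_DS² − 17.38 V_DS + 9.41 = 0, giving V_DS = 0.771 V (the root below V_ov).
I_D = (9.41 − 0.771) / 1.79 = 4.83 mA.

I_D = 4.83 mA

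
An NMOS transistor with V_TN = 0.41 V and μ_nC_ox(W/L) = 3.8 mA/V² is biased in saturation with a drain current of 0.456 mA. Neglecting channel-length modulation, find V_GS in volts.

V_GS = 0.900 V

In saturation I_D = ½ k_n (V_GS − V_TN)², so V_GS − V_TN = √(2 I_D / k_n) = √(2 × 0.456 / 3.8) = 0.49 V.
V_GS = 0.41 + 0.49 = 0.9 V.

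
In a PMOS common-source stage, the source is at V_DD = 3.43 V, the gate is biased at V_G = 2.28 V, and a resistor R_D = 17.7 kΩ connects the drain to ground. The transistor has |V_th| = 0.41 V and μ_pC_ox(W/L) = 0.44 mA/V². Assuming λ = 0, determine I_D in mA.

I_D = 0.120 mA

V_SG = V_DD − V_G = 3.43 − 2.28 = 1.15 V, so V_ov = 1.15 − 0.41 = 0.74 V.
Assume saturation: I_D = ½ k_p V_ov² = 0.5 × 0.44 × 0.74² = 0.12 mA, giving V_SD = V_DD − I_D R_D = 3.43 − 0.12 × 17.7 = 1.3 V.
V_SD = 1.3 V ≥ V_ov = 0.74 V, confirming saturation.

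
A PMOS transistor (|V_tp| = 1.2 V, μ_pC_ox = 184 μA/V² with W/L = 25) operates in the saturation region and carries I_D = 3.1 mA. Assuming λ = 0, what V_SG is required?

V_SG = 2.36 V

k_p = μ_pC_ox · (W/L) = 4.6 mA/V².
In saturation I_D = ½ k_p (V_SG − |V_tp|)², so V_SG − |V_tp| = √(2 I_D / k_p) = √(2 × 3.1 / 4.6) = 1.16 V.
V_SG = 1.2 + 1.16 = 2.36 V.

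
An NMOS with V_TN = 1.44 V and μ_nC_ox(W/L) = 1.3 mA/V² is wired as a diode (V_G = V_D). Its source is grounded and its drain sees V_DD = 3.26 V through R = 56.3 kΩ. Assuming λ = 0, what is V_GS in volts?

With gate tied to drain, V_GS = V_DS ≥ V_GS − V_TN, so the device is in saturation.
KCL at the drain: ½ k_n (V_GS − V_TN)² = (V_DD − V_GS)/R.
Let x = V_GS − 1.44. Then 36.6 x² + x − 1.82 = 0, giving x = 0.21 V (positive root), so V_GS = 1.65 V.
I_D = (V_DD − V_GS)/R = (3.26 − 1.65) / 56.3 = 0.0286 mA.

V_GS = 1.65 V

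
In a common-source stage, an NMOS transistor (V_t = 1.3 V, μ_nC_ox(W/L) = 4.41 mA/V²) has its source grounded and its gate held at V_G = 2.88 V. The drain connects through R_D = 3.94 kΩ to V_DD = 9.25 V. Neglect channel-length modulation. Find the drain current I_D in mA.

V_GS = V_G = 2.88 V, so V_ov = 2.88 − 1.3 = 1.58 V.
Assume saturation: I_D = ½ k_n V_ov² = 0.5 × 4.41 × 1.58² = 5.5 mA, giving V_DS = V_DD − I_D R_D = 9.25 − 5.5 × 3.94 = -12.4 V.
But -12.4 V < V_ov = 1.58 V, so the device is actually in triode.
In triode I_D = k_n[V_ov V_DS − ½ V_DS²] and I_D = (V_DD − V_DS)/R_D. Equating: 8.69 V_DS² − 28.45 V_DS + 9.25 = 0, giving V_DS = 0.366 V (the root below V_ov).
I_D = (9.25 − 0.366) / 3.94 = 2.25 mA.

I_D = 2.25 mA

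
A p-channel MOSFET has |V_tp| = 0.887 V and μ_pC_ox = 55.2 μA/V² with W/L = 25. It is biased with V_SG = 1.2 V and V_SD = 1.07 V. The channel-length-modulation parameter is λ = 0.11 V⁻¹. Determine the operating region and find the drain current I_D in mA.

Saturation; I_D = 0.0756 mA

k_p = μ_pC_ox · (W/L) = 1.38 mA/V².
V_ov = V_SG − |V_tp| = 1.2 − 0.887 = 0.313 V.
Since V_SD = 1.07 V ≥ V_ov = 0.313 V, the device is in saturation.
I_D = ½ k_p V_ov² (1 + λ V_SD) = 0.5 × 1.38 × 0.313² × (1 + 0.11 × 1.07) = 0.0756 mA.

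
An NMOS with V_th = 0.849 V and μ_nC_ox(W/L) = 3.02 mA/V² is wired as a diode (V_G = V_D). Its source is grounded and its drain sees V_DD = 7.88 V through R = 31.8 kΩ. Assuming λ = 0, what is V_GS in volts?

V_GS = 1.22 V

With gate tied to drain, V_GS = V_DS ≥ V_GS − V_th, so the device is in saturation.
KCL at the drain: ½ k_n (V_GS − V_th)² = (V_DD − V_GS)/R.
Let x = V_GS − 0.849. Then 48 x² + x − 7.031 = 0, giving x = 0.372 V (positive root), so V_GS = 1.22 V.
I_D = (V_DD − V_GS)/R = (7.88 − 1.22) / 31.8 = 0.209 mA.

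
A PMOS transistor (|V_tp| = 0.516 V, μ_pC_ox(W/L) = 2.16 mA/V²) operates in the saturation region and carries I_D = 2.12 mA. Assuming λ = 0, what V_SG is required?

In saturation I_D = ½ k_p (V_SG − |V_tp|)², so V_SG − |V_tp| = √(2 I_D / k_p) = √(2 × 2.12 / 2.16) = 1.4 V.
V_SG = 0.516 + 1.4 = 1.92 V.

V_SG = 1.92 V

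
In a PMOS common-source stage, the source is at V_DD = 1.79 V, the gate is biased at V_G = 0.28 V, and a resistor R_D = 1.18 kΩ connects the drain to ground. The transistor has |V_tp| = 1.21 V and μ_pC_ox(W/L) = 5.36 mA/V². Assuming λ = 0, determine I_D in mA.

V_SG = V_DD − V_G = 1.79 − 0.28 = 1.51 V, so V_ov = 1.51 − 1.21 = 0.3 V.
Assume saturation: I_D = ½ k_p V_ov² = 0.5 × 5.36 × 0.3² = 0.241 mA, giving V_SD = V_DD − I_D R_D = 1.79 − 0.241 × 1.18 = 1.51 V.
V_SD = 1.51 V ≥ V_ov = 0.3 V, confirming saturation.

I_D = 0.241 mA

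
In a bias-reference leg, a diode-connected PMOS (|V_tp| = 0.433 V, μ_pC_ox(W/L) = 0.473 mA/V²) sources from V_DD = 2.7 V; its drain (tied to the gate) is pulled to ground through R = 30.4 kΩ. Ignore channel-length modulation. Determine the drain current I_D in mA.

With gate tied to drain, V_SG = V_SD ≥ V_SG − |V_tp|, so the device is in saturation.
KCL at the drain: ½ k_p (V_SG − |V_tp|)² = (V_DD − V_SG)/R.
Let x = V_SG − 0.433. Then 7.19 x² + x − 2.267 = 0, giving x = 0.496 V (positive root), so V_SG = 0.929 V.
I_D = (V_DD − V_SG)/R = (2.7 − 0.929) / 30.4 = 0.0582 mA.

I_D = 0.0582 mA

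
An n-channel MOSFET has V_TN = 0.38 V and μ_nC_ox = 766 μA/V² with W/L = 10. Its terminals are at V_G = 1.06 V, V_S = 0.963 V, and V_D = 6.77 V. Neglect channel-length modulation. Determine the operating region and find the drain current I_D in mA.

V_GS = V_G − V_S = 1.06 − 0.963 = 0.097 V; V_DS = V_D − V_S = 6.77 − 0.963 = 5.81 V.
V_GS = 0.097 V < V_TN = 0.38 V, so the transistor is in cutoff.

Cutoff; I_D = 0 mA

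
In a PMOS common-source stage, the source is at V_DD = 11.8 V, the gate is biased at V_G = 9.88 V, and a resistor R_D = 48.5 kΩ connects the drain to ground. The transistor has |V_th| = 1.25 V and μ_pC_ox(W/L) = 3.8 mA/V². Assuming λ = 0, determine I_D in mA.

V_SG = V_DD − V_G = 11.8 − 9.88 = 1.92 V, so V_ov = 1.92 − 1.25 = 0.67 V.
Assume saturation: I_D = ½ k_p V_ov² = 0.5 × 3.8 × 0.67² = 0.853 mA, giving V_SD = V_DD − I_D R_D = 11.8 − 0.853 × 48.5 = -29.6 V.
But -29.6 V < V_ov = 0.67 V, so the device is actually in triode.
In triode I_D = k_p[V_ov V_SD − ½ V_SD²] and I_D = (V_DD − V_SD)/R_D. Equating: 92.1 V_SD² − 124.5 V_SD + 11.8 = 0, giving V_SD = 0.103 V (the root below V_ov).
I_D = (11.8 − 0.103) / 48.5 = 0.241 mA.

I_D = 0.241 mA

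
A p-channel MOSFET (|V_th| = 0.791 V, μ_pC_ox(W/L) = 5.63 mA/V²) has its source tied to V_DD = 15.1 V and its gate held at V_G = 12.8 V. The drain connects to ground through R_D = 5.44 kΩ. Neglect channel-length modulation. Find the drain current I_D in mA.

V_SG = V_DD − V_G = 15.1 − 12.8 = 2.3 V, so V_ov = 2.3 − 0.791 = 1.51 V.
Assume saturation: I_D = ½ k_p V_ov² = 0.5 × 5.63 × 1.51² = 6.41 mA, giving V_SD = V_DD − I_D R_D = 15.1 − 6.41 × 5.44 = -19.8 V.
But -19.8 V < V_ov = 1.51 V, so the device is actually in triode.
In triode I_D = k_p[V_ov V_SD − ½ V_SD²] and I_D = (V_DD − V_SD)/R_D. Equating: 15.3 V_SD² − 47.22 V_SD + 15.1 = 0, giving V_SD = 0.362 V (the root below V_ov).
I_D = (15.1 − 0.362) / 5.44 = 2.71 mA.

I_D = 2.71 mA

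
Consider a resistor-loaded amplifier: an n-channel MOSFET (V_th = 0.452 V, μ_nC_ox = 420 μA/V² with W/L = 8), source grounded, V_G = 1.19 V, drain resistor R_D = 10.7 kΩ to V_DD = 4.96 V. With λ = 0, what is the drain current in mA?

V_GS = V_G = 1.19 V, so V_ov = 1.19 − 0.452 = 0.738 V.
k_n = μ_nC_ox · (W/L) = 3.36 mA/V².
Assume saturation: I_D = ½ k_n V_ov² = 0.5 × 3.36 × 0.738² = 0.915 mA, giving V_DS = V_DD − I_D R_D = 4.96 − 0.915 × 10.7 = -4.83 V.
But -4.83 V < V_ov = 0.738 V, so the device is actually in triode.
In triode I_D = k_n[V_ov V_DS − ½ V_DS²] and I_D = (V_DD − V_DS)/R_D. Equating: 18 V_DS² − 27.53 V_DS + 4.96 = 0, giving V_DS = 0.209 V (the root below V_ov).
I_D = (4.96 − 0.209) / 10.7 = 0.444 mA.

I_D = 0.444 mA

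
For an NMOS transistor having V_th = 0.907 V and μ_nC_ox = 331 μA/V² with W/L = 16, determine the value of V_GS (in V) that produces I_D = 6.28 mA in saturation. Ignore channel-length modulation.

k_n = μ_nC_ox · (W/L) = 5.296 mA/V².
In saturation I_D = ½ k_n (V_GS − V_th)², so V_GS − V_th = √(2 I_D / k_n) = √(2 × 6.28 / 5.296) = 1.54 V.
V_GS = 0.907 + 1.54 = 2.45 V.

V_GS = 2.45 V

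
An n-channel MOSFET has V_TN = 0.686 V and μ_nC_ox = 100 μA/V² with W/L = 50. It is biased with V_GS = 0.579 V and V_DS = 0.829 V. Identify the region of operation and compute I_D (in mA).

V_GS = 0.579 V < V_TN = 0.686 V, so the transistor is in cutoff.

Cutoff; I_D = 0 mA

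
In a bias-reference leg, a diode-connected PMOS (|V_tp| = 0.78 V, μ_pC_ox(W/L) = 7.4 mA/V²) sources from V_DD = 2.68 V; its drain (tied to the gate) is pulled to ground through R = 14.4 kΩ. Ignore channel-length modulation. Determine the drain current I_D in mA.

I_D = 0.119 mA

With gate tied to drain, V_SG = V_SD ≥ V_SG − |V_tp|, so the device is in saturation.
KCL at the drain: ½ k_p (V_SG − |V_tp|)² = (V_DD − V_SG)/R.
Let x = V_SG − 0.78. Then 53.3 x² + x − 1.9 = 0, giving x = 0.18 V (positive root), so V_SG = 0.96 V.
I_D = (V_DD − V_SG)/R = (2.68 − 0.96) / 14.4 = 0.119 mA.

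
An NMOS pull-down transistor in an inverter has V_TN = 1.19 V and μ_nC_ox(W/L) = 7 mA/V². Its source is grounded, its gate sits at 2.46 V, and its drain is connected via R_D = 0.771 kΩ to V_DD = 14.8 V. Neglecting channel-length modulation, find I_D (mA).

I_D = 5.65 mA

V_GS = V_G = 2.46 V, so V_ov = 2.46 − 1.19 = 1.27 V.
Assume saturation: I_D = ½ k_n V_ov² = 0.5 × 7 × 1.27² = 5.65 mA, giving V_DS = V_DD − I_D R_D = 14.8 − 5.65 × 0.771 = 10.4 V.
V_DS = 10.4 V ≥ V_ov = 1.27 V, confirming saturation.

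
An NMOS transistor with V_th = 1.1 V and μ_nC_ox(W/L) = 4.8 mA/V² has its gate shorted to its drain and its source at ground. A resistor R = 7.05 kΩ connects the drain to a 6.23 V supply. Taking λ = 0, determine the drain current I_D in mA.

With gate tied to drain, V_GS = V_DS ≥ V_GS − V_th, so the device is in saturation.
KCL at the drain: ½ k_n (V_GS − V_th)² = (V_DD − V_GS)/R.
Let x = V_GS − 1.1. Then 16.9 x² + x − 5.13 = 0, giving x = 0.522 V (positive root), so V_GS = 1.62 V.
I_D = (V_DD − V_GS)/R = (6.23 − 1.62) / 7.05 = 0.654 mA.

I_D = 0.654 mA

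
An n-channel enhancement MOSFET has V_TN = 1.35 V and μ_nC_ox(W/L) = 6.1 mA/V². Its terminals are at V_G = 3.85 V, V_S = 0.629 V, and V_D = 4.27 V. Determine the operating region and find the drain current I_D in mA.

V_GS = V_G − V_S = 3.85 − 0.629 = 3.22 V; V_DS = V_D − V_S = 4.27 − 0.629 = 3.64 V.
V_ov = V_GS − V_TN = 3.22 − 1.35 = 1.87 V.
Since V_DS = 3.64 V ≥ V_ov = 1.87 V, the device is in saturation.
I_D = ½ k_n V_ov² = 0.5 × 6.1 × 1.87² = 10.7 mA.

Saturation; I_D = 10.7 mA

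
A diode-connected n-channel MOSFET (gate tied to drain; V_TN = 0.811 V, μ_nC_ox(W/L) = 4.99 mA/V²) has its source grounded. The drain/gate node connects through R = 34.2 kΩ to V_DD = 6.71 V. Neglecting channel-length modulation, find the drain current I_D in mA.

With gate tied to drain, V_GS = V_DS ≥ V_GS − V_TN, so the device is in saturation.
KCL at the drain: ½ k_n (V_GS − V_TN)² = (V_DD − V_GS)/R.
Let x = V_GS − 0.811. Then 85.3 x² + x − 5.899 = 0, giving x = 0.257 V (positive root), so V_GS = 1.07 V.
I_D = (V_DD − V_GS)/R = (6.71 − 1.07) / 34.2 = 0.165 mA.

I_D = 0.165 mA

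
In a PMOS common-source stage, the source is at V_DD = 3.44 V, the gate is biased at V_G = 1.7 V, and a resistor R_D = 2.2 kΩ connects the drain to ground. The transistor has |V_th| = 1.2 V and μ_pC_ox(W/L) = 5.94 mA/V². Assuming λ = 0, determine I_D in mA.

V_SG = V_DD − V_G = 3.44 − 1.7 = 1.74 V, so V_ov = 1.74 − 1.2 = 0.54 V.
Assume saturation: I_D = ½ k_p V_ov² = 0.5 × 5.94 × 0.54² = 0.866 mA, giving V_SD = V_DD − I_D R_D = 3.44 − 0.866 × 2.2 = 1.53 V.
V_SD = 1.53 V ≥ V_ov = 0.54 V, confirming saturation.

I_D = 0.866 mA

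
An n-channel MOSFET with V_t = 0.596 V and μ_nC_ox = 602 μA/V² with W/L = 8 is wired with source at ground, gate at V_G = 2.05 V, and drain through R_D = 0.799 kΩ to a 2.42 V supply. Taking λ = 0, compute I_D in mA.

I_D = 2.51 mA

V_GS = V_G = 2.05 V, so V_ov = 2.05 − 0.596 = 1.45 V.
k_n = μ_nC_ox · (W/L) = 4.816 mA/V².
Assume saturation: I_D = ½ k_n V_ov² = 0.5 × 4.816 × 1.45² = 5.09 mA, giving V_DS = V_DD − I_D R_D = 2.42 − 5.09 × 0.799 = -1.65 V.
But -1.65 V < V_ov = 1.45 V, so the device is actually in triode.
In triode I_D = k_n[V_ov V_DS − ½ V_DS²] and I_D = (V_DD − V_DS)/R_D. Equating: 1.92 V_DS² − 6.595 V_DS + 2.42 = 0, giving V_DS = 0.418 V (the root below V_ov).
I_D = (2.42 − 0.418) / 0.799 = 2.51 mA.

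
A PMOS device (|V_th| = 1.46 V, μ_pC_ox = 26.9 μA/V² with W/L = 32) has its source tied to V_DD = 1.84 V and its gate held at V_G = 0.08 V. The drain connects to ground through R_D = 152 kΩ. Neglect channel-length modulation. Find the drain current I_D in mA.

I_D = 0.0118 mA

V_SG = V_DD − V_G = 1.84 − 0.08 = 1.76 V, so V_ov = 1.76 − 1.46 = 0.3 V.
k_p = μ_pC_ox · (W/L) = 0.8608 mA/V².
Assume saturation: I_D = ½ k_p V_ov² = 0.5 × 0.8608 × 0.3² = 0.0387 mA, giving V_SD = V_DD − I_D R_D = 1.84 − 0.0387 × 152 = -4.05 V.
But -4.05 V < V_ov = 0.3 V, so the device is actually in triode.
In triode I_D = k_p[V_ov V_SD − ½ V_SD²] and I_D = (V_DD − V_SD)/R_D. Equating: 65.4 V_SD² − 40.25 V_SD + 1.84 = 0, giving V_SD = 0.0497 V (the root below V_ov).
I_D = (1.84 − 0.0497) / 152 = 0.0118 mA.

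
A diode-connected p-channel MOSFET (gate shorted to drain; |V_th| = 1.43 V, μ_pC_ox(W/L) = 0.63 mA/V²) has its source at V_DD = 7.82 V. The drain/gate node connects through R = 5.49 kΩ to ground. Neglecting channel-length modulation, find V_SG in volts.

With gate tied to drain, V_SG = V_SD ≥ V_SG − |V_th|, so the device is in saturation.
KCL at the drain: ½ k_p (V_SG − |V_th|)² = (V_DD − V_SG)/R.
Let x = V_SG − 1.43. Then 1.73 x² + x − 6.39 = 0, giving x = 1.65 V (positive root), so V_SG = 3.08 V.
I_D = (V_DD − V_SG)/R = (7.82 − 3.08) / 5.49 = 0.863 mA.

V_SG = 3.08 V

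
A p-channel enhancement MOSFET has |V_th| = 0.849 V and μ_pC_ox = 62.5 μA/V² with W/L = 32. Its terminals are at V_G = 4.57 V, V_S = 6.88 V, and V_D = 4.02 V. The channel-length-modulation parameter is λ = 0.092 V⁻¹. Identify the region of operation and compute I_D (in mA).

Saturation; I_D = 2.70 mA

V_SG = V_S − V_G = 6.88 − 4.57 = 2.31 V; V_SD = V_S − V_D = 6.88 − 4.02 = 2.86 V.
k_p = μ_pC_ox · (W/L) = 2 mA/V².
V_ov = V_SG − |V_th| = 2.31 − 0.849 = 1.46 V.
Since V_SD = 2.86 V ≥ V_ov = 1.46 V, the device is in saturation.
I_D = ½ k_p V_ov² (1 + λ V_SD) = 0.5 × 2 × 1.46² × (1 + 0.092 × 2.86) = 2.7 mA.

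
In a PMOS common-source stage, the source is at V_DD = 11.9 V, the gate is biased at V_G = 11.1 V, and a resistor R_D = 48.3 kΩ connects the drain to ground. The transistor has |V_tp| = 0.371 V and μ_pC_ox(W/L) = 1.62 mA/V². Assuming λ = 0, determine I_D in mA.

V_SG = V_DD − V_G = 11.9 − 11.1 = 0.8 V, so V_ov = 0.8 − 0.371 = 0.429 V.
Assume saturation: I_D = ½ k_p V_ov² = 0.5 × 1.62 × 0.429² = 0.149 mA, giving V_SD = V_DD − I_D R_D = 11.9 − 0.149 × 48.3 = 4.7 V.
V_SD = 4.7 V ≥ V_ov = 0.429 V, confirming saturation.

I_D = 0.149 mA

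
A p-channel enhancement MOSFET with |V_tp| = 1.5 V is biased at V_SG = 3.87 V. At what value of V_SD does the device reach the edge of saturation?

V_SD,sat = 2.37 V

The boundary between triode and saturation is V_SD = V_SG − |V_tp| = V_ov.
V_ov = 3.87 − 1.5 = 2.37 V.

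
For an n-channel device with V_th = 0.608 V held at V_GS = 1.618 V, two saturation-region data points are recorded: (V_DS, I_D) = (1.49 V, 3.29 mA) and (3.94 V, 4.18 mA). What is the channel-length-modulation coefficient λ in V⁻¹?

With V_GS fixed, I_D ∝ (1 + λ V_DS) in saturation, so I_D2/I_D1 = (1 + λ V_DS2)/(1 + λ V_DS1).
4.18/3.29 = 1.271 = (1 + 3.94 λ)/(1 + 1.49 λ).
Solving: λ (I_D1 V_DS2 − I_D2 V_DS1) = I_D2 − I_D1, so λ = (4.18 − 3.29) / (3.29 × 3.94 − 4.18 × 1.49) = 0.89 / 6.73 = 0.132 V⁻¹.

λ = 0.132 V⁻¹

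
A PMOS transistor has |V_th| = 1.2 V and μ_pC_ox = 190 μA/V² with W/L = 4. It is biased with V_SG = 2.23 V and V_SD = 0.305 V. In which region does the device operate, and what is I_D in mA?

k_p = μ_pC_ox · (W/L) = 0.76 mA/V².
V_ov = V_SG − |V_th| = 2.23 − 1.2 = 1.03 V.
Since V_SD = 0.305 V < V_ov = 1.03 V, the device is in the triode region.
I_D = k_p [V_ov · V_SD − ½ V_SD²] = 0.76 × [1.03 × 0.305 − 0.5 × 0.305²] = 0.203 mA.

Triode; I_D = 0.203 mA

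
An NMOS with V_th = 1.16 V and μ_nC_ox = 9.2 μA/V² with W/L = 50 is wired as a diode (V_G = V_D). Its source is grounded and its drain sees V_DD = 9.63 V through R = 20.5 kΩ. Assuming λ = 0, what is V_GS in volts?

V_GS = 2.40 V

With gate tied to drain, V_GS = V_DS ≥ V_GS − V_th, so the device is in saturation.
k_n = μ_nC_ox · (W/L) = 0.46 mA/V².
KCL at the drain: ½ k_n (V_GS − V_th)² = (V_DD − V_GS)/R.
Let x = V_GS − 1.16. Then 4.71 x² + x − 8.47 = 0, giving x = 1.24 V (positive root), so V_GS = 2.4 V.
I_D = (V_DD − V_GS)/R = (9.63 − 2.4) / 20.5 = 0.353 mA.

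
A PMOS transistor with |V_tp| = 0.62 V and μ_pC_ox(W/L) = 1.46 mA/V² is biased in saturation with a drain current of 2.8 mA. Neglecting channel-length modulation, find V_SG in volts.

In saturation I_D = ½ k_p (V_SG − |V_tp|)², so V_SG − |V_tp| = √(2 I_D / k_p) = √(2 × 2.8 / 1.46) = 1.96 V.
V_SG = 0.62 + 1.96 = 2.58 V.

V_SG = 2.58 V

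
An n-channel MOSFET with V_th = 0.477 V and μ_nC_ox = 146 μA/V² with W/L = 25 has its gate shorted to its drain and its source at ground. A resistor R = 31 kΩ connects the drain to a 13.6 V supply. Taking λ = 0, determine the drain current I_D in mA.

With gate tied to drain, V_GS = V_DS ≥ V_GS − V_th, so the device is in saturation.
k_n = μ_nC_ox · (W/L) = 3.65 mA/V².
KCL at the drain: ½ k_n (V_GS − V_th)² = (V_DD − V_GS)/R.
Let x = V_GS − 0.477. Then 56.6 x² + x − 13.12 = 0, giving x = 0.473 V (positive root), so V_GS = 0.95 V.
I_D = (V_DD − V_GS)/R = (13.6 − 0.95) / 31 = 0.408 mA.

I_D = 0.408 mA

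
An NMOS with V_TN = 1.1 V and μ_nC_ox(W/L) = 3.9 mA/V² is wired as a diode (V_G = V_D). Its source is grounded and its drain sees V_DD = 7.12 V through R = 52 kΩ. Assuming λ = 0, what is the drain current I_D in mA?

I_D = 0.111 mA

With gate tied to drain, V_GS = V_DS ≥ V_GS − V_TN, so the device is in saturation.
KCL at the drain: ½ k_n (V_GS − V_TN)² = (V_DD − V_GS)/R.
Let x = V_GS − 1.1. Then 101 x² + x − 6.02 = 0, giving x = 0.239 V (positive root), so V_GS = 1.34 V.
I_D = (V_DD − V_GS)/R = (7.12 − 1.34) / 52 = 0.111 mA.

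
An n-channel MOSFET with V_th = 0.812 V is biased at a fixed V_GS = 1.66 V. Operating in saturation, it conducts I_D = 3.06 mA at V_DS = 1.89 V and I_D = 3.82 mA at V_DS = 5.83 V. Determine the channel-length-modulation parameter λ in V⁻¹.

With V_GS fixed, I_D ∝ (1 + λ V_DS) in saturation, so I_D2/I_D1 = (1 + λ V_DS2)/(1 + λ V_DS1).
3.82/3.06 = 1.248 = (1 + 5.83 λ)/(1 + 1.89 λ).
Solving: λ (I_D1 V_DS2 − I_D2 V_DS1) = I_D2 − I_D1, so λ = (3.82 − 3.06) / (3.06 × 5.83 − 3.82 × 1.89) = 0.76 / 10.6 = 0.0716 V⁻¹.

λ = 0.0716 V⁻¹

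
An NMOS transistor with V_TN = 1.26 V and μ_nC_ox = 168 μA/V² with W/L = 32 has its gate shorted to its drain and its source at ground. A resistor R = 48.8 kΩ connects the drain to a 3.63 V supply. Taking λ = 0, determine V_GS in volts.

V_GS = 1.39 V

With gate tied to drain, V_GS = V_DS ≥ V_GS − V_TN, so the device is in saturation.
k_n = μ_nC_ox · (W/L) = 5.376 mA/V².
KCL at the drain: ½ k_n (V_GS − V_TN)² = (V_DD − V_GS)/R.
Let x = V_GS − 1.26. Then 131 x² + x − 2.37 = 0, giving x = 0.131 V (positive root), so V_GS = 1.39 V.
I_D = (V_DD − V_GS)/R = (3.63 − 1.39) / 48.8 = 0.0459 mA.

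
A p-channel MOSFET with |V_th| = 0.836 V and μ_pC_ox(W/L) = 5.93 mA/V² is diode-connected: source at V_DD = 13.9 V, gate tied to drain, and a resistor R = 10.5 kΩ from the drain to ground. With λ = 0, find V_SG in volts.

With gate tied to drain, V_SG = V_SD ≥ V_SG − |V_th|, so the device is in saturation.
KCL at the drain: ½ k_p (V_SG − |V_th|)² = (V_DD − V_SG)/R.
Let x = V_SG − 0.836. Then 31.1 x² + x − 13.06 = 0, giving x = 0.632 V (positive root), so V_SG = 1.47 V.
I_D = (V_DD − V_SG)/R = (13.9 − 1.47) / 10.5 = 1.18 mA.

V_SG = 1.47 V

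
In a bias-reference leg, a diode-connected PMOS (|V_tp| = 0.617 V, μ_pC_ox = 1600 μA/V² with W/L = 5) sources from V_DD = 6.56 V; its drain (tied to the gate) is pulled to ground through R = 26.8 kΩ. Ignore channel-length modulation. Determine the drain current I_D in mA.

With gate tied to drain, V_SG = V_SD ≥ V_SG − |V_tp|, so the device is in saturation.
k_p = μ_pC_ox · (W/L) = 8 mA/V².
KCL at the drain: ½ k_p (V_SG − |V_tp|)² = (V_DD − V_SG)/R.
Let x = V_SG − 0.617. Then 107 x² + x − 5.943 = 0, giving x = 0.231 V (positive root), so V_SG = 0.848 V.
I_D = (V_DD − V_SG)/R = (6.56 − 0.848) / 26.8 = 0.213 mA.

I_D = 0.213 mA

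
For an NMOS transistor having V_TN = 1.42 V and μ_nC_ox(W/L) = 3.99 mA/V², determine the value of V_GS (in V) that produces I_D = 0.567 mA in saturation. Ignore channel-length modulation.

In saturation I_D = ½ k_n (V_GS − V_TN)², so V_GS − V_TN = √(2 I_D / k_n) = √(2 × 0.567 / 3.99) = 0.533 V.
V_GS = 1.42 + 0.533 = 1.95 V.

V_GS = 1.95 V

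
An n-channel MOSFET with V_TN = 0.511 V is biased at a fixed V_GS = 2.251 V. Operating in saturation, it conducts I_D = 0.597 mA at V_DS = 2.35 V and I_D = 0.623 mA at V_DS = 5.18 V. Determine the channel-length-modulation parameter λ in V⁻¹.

With V_GS fixed, I_D ∝ (1 + λ V_DS) in saturation, so I_D2/I_D1 = (1 + λ V_DS2)/(1 + λ V_DS1).
0.623/0.597 = 1.044 = (1 + 5.18 λ)/(1 + 2.35 λ).
Solving: λ (I_D1 V_DS2 − I_D2 V_DS1) = I_D2 − I_D1, so λ = (0.623 − 0.597) / (0.597 × 5.18 − 0.623 × 2.35) = 0.026 / 1.63 = 0.016 V⁻¹.

λ = 0.0160 V⁻¹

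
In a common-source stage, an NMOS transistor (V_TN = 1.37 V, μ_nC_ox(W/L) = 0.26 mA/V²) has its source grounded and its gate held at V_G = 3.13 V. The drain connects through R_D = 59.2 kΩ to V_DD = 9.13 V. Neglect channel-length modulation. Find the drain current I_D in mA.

V_GS = V_G = 3.13 V, so V_ov = 3.13 − 1.37 = 1.76 V.
Assume saturation: I_D = ½ k_n V_ov² = 0.5 × 0.26 × 1.76² = 0.403 mA, giving V_DS = V_DD − I_D R_D = 9.13 − 0.403 × 59.2 = -14.7 V.
But -14.7 V < V_ov = 1.76 V, so the device is actually in triode.
In triode I_D = k_n[V_ov V_DS − ½ V_DS²] and I_D = (V_DD − V_DS)/R_D. Equating: 7.7 V_DS² − 28.09 V_DS + 9.13 = 0, giving V_DS = 0.361 V (the root below V_ov).
I_D = (9.13 − 0.361) / 59.2 = 0.148 mA.

I_D = 0.148 mA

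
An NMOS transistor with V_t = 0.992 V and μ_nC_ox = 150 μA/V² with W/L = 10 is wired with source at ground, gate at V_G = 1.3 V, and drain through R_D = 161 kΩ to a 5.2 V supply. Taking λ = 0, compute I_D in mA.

V_GS = V_G = 1.3 V, so V_ov = 1.3 − 0.992 = 0.308 V.
k_n = μ_nC_ox · (W/L) = 1.5 mA/V².
Assume saturation: I_D = ½ k_n V_ov² = 0.5 × 1.5 × 0.308² = 0.0711 mA, giving V_DS = V_DD − I_D R_D = 5.2 − 0.0711 × 161 = -6.25 V.
But -6.25 V < V_ov = 0.308 V, so the device is actually in triode.
In triode I_D = k_n[V_ov V_DS − ½ V_DS²] and I_D = (V_DD − V_DS)/R_D. Equating: 121 V_DS² − 75.38 V_DS + 5.2 = 0, giving V_DS = 0.079 V (the root below V_ov).
I_D = (5.2 − 0.079) / 161 = 0.0318 mA.

I_D = 0.0318 mA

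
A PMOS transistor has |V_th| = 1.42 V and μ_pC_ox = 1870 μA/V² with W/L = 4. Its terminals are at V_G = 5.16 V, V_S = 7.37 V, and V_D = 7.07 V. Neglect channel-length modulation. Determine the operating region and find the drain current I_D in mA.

Triode; I_D = 1.44 mA

V_SG = V_S − V_G = 7.37 − 5.16 = 2.21 V; V_SD = V_S − V_D = 7.37 − 7.07 = 0.3 V.
k_p = μ_pC_ox · (W/L) = 7.48 mA/V².
V_ov = V_SG − |V_th| = 2.21 − 1.42 = 0.79 V.
Since V_SD = 0.3 V < V_ov = 0.79 V, the device is in the triode region.
I_D = k_p [V_ov · V_SD − ½ V_SD²] = 7.48 × [0.79 × 0.3 − 0.5 × 0.3²] = 1.44 mA.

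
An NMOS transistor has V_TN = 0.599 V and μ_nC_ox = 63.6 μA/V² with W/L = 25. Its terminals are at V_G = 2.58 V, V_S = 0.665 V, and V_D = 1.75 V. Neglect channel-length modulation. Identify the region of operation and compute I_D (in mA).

Triode; I_D = 1.33 mA

V_GS = V_G − V_S = 2.58 − 0.665 = 1.92 V; V_DS = V_D − V_S = 1.75 − 0.665 = 1.08 V.
k_n = μ_nC_ox · (W/L) = 1.59 mA/V².
V_ov = V_GS − V_TN = 1.92 − 0.599 = 1.32 V.
Since V_DS = 1.08 V < V_ov = 1.32 V, the device is in the triode region.
I_D = k_n [V_ov · V_DS − ½ V_DS²] = 1.59 × [1.32 × 1.08 − 0.5 × 1.08²] = 1.33 mA.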